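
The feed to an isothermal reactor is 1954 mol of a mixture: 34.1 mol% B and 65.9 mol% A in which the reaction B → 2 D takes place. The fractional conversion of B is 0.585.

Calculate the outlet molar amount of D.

B reacted = 0.585 × 666.3 = 389.8 mol; ν_B = −1, so ξ = 389.8/1 = 389.8 mol.
Outlet amounts (n = n₀ + ν ξ):
  B: 666.3 − 1(389.8) = 276.5
  D: 0 + 2(389.8) = 779.6
  A: 1288 (inert)

780 mol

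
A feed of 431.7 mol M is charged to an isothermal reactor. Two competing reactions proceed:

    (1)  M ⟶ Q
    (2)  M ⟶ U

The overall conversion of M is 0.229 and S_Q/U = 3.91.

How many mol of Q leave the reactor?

Conversion of M: M consumed = 0.229 × 431.7 = 98.86 mol = 1ξ₁ + 1ξ₂.
Selectivity: 1ξ₁ / (1ξ₂) = 3.91 → ξ₁ = 3.91 ξ₂.
Substitute: (1·3.91 + 1) ξ₂ = 98.86 → ξ₂ = 20.13 mol, ξ₁ = 78.73 mol.
Outlet amounts (n = n₀ + Σ ν·ξ):
  M: 431.7 − 1(78.73) − 1(20.13) = 332.8
  Q: 0 + 1(78.73) = 78.73
  U: 0 + 1(20.13) = 20.13

78.7 mol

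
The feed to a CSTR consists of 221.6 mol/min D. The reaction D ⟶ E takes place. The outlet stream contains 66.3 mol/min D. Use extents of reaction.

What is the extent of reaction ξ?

ξ = 155 mol/min

For D: n = n₀ − 1ξ → 66.3 = 221.6 − 1ξ, giving ξ = 155.3 mol/min.
Outlet amounts (n = n₀ + ν ξ):
  D: 221.6 − 1(155.3) = 66.3
  E: 0 + 1(155.3) = 155.3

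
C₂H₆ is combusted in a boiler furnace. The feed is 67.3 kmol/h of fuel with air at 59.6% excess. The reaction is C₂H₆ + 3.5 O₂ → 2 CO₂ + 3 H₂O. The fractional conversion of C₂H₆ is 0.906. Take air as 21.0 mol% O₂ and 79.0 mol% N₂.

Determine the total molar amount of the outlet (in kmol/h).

Stoichiometric O₂ = 3.5 × 67.3 = 235.5 kmol/h; O₂ fed = 235.5 × 1.596 = 375.9 kmol/h.
N₂ fed = 375.9 × 79/21 = 1414 kmol/h.
Fuel reacted = 0.906 × 67.3 → ξ = 60.97 kmol/h.
Outlet (n = n₀ + ν ξ):
  C₂H₆: 67.3 − 1(60.97) = 6.326
  O₂: 375.9 − 3.5(60.97) = 162.5
  N₂: 1414 (inert)
  CO₂: 0 + 2(60.97) = 121.9
  H₂O: 0 + 3(60.97) = 182.9
Total out = 6.326 + 162.5 + 1414 + 121.9 + 182.9 = 1888 kmol/h.

1890 kmol/h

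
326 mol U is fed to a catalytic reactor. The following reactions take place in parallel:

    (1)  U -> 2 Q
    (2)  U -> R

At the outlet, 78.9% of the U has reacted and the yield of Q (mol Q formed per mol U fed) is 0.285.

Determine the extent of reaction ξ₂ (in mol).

ξ₂ = 211 mol

Yield of Q: 2ξ₁ / 326 = 0.285 → ξ₁ = 46.45 mol.
Conversion of U: 1ξ₁ + 1ξ₂ = 0.789 × 326 = 257.2 → ξ₂ = 210.8 mol.
Outlet amounts (n = n₀ + Σ ν·ξ):
  U: 326 − 1(46.45) − 1(210.8) = 68.79
  Q: 0 + 2(46.45) = 92.91
  R: 0 + 1(210.8) = 210.8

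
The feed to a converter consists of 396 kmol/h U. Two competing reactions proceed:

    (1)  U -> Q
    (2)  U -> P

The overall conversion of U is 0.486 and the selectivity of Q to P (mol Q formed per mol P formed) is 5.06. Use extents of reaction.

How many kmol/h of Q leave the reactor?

161 kmol/h

Conversion of U: U consumed = 0.486 × 396 = 192.5 kmol/h = 1ξ₁ + 1ξ₂.
Selectivity: 1ξ₁ / (1ξ₂) = 5.06 → ξ₁ = 5.06 ξ₂.
Substitute: (1·5.06 + 1) ξ₂ = 192.5 → ξ₂ = 31.76 kmol/h, ξ₁ = 160.7 kmol/h.
Outlet amounts (n = n₀ + Σ ν·ξ):
  U: 396 − 1(160.7) − 1(31.76) = 203.5
  Q: 0 + 1(160.7) = 160.7
  P: 0 + 1(31.76) = 31.76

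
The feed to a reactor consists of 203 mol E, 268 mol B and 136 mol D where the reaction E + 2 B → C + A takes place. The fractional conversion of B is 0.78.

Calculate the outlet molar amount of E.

98.5 mol

B reacted = 0.78 × 268 = 209 mol; ν_B = −2, so ξ = 209/2 = 104.5 mol.
Outlet amounts (n = n₀ + ν ξ):
  E: 203 − 1(104.5) = 98.48
  B: 268 − 2(104.5) = 58.96
  C: 0 + 1(104.5) = 104.5
  A: 0 + 1(104.5) = 104.5
  D: 136 (inert)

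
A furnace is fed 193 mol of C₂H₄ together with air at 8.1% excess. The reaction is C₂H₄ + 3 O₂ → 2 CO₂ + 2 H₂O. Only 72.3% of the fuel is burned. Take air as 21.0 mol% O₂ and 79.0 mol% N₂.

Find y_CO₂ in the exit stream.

0.0879

Stoichiometric O₂ = 3 × 193 = 579 mol; O₂ fed = 579 × 1.081 = 625.9 mol.
N₂ fed = 625.9 × 79/21 = 2355 mol.
Fuel reacted = 0.723 × 193 → ξ = 139.5 mol.
Outlet (n = n₀ + ν ξ):
  C₂H₄: 193 − 1(139.5) = 53.46
  O₂: 625.9 − 3(139.5) = 207.3
  N₂: 2355 (inert)
  CO₂: 0 + 2(139.5) = 279.1
  H₂O: 0 + 2(139.5) = 279.1
Total out = 3173 mol; y_CO₂ = 279.1 / 3173 = 0.08794.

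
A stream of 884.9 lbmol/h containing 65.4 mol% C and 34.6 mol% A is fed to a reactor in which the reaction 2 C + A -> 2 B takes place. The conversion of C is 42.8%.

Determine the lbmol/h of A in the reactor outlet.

182 lbmol/h

C reacted = 0.428 × 578.7 = 247.7 lbmol/h; ν_C = −2, so ξ = 247.7/2 = 123.8 lbmol/h.
Outlet amounts (n = n₀ + ν ξ):
  C: 578.7 − 2(123.8) = 331
  A: 306.2 − 1(123.8) = 182.3
  B: 0 + 2(123.8) = 247.7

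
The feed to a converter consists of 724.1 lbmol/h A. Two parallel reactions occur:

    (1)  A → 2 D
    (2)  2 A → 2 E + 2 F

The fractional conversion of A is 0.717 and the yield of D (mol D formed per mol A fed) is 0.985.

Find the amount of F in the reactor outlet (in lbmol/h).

Yield of D: 2ξ₁ / 724.1 = 0.985 → ξ₁ = 356.6 lbmol/h.
Conversion of A: 1ξ₁ + 2ξ₂ = 0.717 × 724.1 = 519.2 → ξ₂ = 81.28 lbmol/h.
Outlet amounts (n = n₀ + Σ ν·ξ):
  A: 724.1 − 1(356.6) − 2(81.28) = 204.9
  D: 0 + 2(356.6) = 713.2
  E: 0 + 2(81.28) = 162.6
  F: 0 + 2(81.28) = 162.6

163 lbmol/h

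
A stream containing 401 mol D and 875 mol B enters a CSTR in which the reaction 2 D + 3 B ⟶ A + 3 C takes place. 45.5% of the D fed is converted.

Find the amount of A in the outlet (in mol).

D reacted = 0.455 × 401 = 182.5 mol; ν_D = −2, so ξ = 182.5/2 = 91.23 mol.
Outlet amounts (n = n₀ + ν ξ):
  D: 401 − 2(91.23) = 218.5
  B: 875 − 3(91.23) = 601.3
  A: 0 + 1(91.23) = 91.23
  C: 0 + 3(91.23) = 273.7

91.2 mol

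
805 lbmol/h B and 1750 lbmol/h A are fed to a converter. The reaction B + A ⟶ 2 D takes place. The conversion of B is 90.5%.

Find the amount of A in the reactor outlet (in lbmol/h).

B reacted = 0.905 × 805 = 728.5 lbmol/h; ν_B = −1, so ξ = 728.5/1 = 728.5 lbmol/h.
Outlet amounts (n = n₀ + ν ξ):
  B: 805 − 1(728.5) = 76.48
  A: 1750 − 1(728.5) = 1021
  D: 0 + 2(728.5) = 1457

1020 lbmol/h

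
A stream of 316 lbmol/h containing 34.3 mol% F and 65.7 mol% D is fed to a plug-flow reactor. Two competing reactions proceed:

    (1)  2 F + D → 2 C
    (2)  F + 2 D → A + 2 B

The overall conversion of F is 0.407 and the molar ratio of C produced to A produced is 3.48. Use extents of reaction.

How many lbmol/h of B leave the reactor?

19.7 lbmol/h

Conversion of F: F consumed = 0.407 × 108.4 = 44.11 lbmol/h = 2ξ₁ + 1ξ₂.
Selectivity: 2ξ₁ / (1ξ₂) = 3.48 → ξ₁ = 1.74 ξ₂.
Substitute: (2·1.74 + 1) ξ₂ = 44.11 → ξ₂ = 9.847 lbmol/h, ξ₁ = 17.13 lbmol/h.
Outlet amounts (n = n₀ + Σ ν·ξ):
  F: 108.4 − 2(17.13) − 1(9.847) = 64.27
  D: 207.6 − 1(17.13) − 2(9.847) = 170.8
  C: 0 + 2(17.13) = 34.27
  A: 0 + 1(9.847) = 9.847
  B: 0 + 2(9.847) = 19.69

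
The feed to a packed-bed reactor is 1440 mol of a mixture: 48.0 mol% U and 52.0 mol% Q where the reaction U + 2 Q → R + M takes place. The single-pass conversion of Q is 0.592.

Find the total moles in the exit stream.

1220 mol

Q reacted = 0.592 × 748.8 = 443.3 mol; ν_Q = −2, so ξ = 443.3/2 = 221.6 mol.
Outlet amounts (n = n₀ + ν ξ):
  U: 691.2 − 1(221.6) = 469.6
  Q: 748.8 − 2(221.6) = 305.5
  R: 0 + 1(221.6) = 221.6
  M: 0 + 1(221.6) = 221.6
Total out = 469.6 + 305.5 + 221.6 + 221.6 = 1218 mol.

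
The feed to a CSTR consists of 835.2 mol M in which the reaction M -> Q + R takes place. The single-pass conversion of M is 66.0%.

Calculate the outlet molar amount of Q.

551 mol

M reacted = 0.66 × 835.2 = 551.2 mol; ν_M = −1, so ξ = 551.2/1 = 551.2 mol.
Outlet amounts (n = n₀ + ν ξ):
  M: 835.2 − 1(551.2) = 284
  Q: 0 + 1(551.2) = 551.2
  R: 0 + 1(551.2) = 551.2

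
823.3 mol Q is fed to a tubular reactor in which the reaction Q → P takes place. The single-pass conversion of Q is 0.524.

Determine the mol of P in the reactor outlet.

431 mol

Q reacted = 0.524 × 823.3 = 431.4 mol; ν_Q = −1, so ξ = 431.4/1 = 431.4 mol.
Outlet amounts (n = n₀ + ν ξ):
  Q: 823.3 − 1(431.4) = 391.9
  P: 0 + 1(431.4) = 431.4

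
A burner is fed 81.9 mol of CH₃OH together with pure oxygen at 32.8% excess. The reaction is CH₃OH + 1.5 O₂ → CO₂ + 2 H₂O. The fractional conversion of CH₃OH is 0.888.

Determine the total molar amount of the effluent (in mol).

Stoichiometric O₂ = 1.5 × 81.9 = 122.9 mol; O₂ fed = 122.9 × 1.328 = 163.1 mol.
Fuel reacted = 0.888 × 81.9 → ξ = 72.73 mol.
Outlet (n = n₀ + ν ξ):
  CH₃OH: 81.9 − 1(72.73) = 9.173
  O₂: 163.1 − 1.5(72.73) = 54.05
  CO₂: 0 + 1(72.73) = 72.73
  H₂O: 0 + 2(72.73) = 145.5
Total out = 9.173 + 54.05 + 72.73 + 145.5 = 281.4 mol.

281 mol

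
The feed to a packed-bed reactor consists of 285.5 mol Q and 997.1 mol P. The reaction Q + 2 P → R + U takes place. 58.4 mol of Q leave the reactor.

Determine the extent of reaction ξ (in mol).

ξ = 227 mol

For Q: n = n₀ − 1ξ → 58.4 = 285.5 − 1ξ, giving ξ = 227.1 mol.
Outlet amounts (n = n₀ + ν ξ):
  Q: 285.5 − 1(227.1) = 58.4
  P: 997.1 − 2(227.1) = 542.9
  R: 0 + 1(227.1) = 227.1
  U: 0 + 1(227.1) = 227.1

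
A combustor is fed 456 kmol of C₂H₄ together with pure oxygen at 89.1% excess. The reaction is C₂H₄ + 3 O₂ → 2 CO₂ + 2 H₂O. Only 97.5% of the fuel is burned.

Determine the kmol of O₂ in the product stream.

Stoichiometric O₂ = 3 × 456 = 1368 kmol; O₂ fed = 1368 × 1.891 = 2587 kmol.
Fuel reacted = 0.975 × 456 → ξ = 444.6 kmol.
Outlet (n = n₀ + ν ξ):
  C₂H₄: 456 − 1(444.6) = 11.4
  O₂: 2587 − 3(444.6) = 1253
  CO₂: 0 + 2(444.6) = 889.2
  H₂O: 0 + 2(444.6) = 889.2

1250 kmol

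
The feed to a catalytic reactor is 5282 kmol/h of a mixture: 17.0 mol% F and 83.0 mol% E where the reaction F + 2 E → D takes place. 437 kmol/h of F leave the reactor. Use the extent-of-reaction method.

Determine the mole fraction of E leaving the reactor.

For F: n = n₀ − 1ξ → 437 = 897.9 − 1ξ, giving ξ = 460.9 kmol/h.
Outlet amounts (n = n₀ + ν ξ):
  F: 897.9 − 1(460.9) = 437
  E: 4384 − 2(460.9) = 3462
  D: 0 + 1(460.9) = 460.9
Total out = 4360 kmol/h; y_E = 3462 / 4360 = 0.7941.

0.794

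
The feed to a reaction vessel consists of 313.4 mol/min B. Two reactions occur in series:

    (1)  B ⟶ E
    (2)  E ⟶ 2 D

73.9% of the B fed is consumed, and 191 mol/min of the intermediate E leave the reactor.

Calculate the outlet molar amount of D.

81.2 mol/min

Conversion of B: B consumed = 1ξ₁ = 0.739 × 313.4 → ξ₁ = 231.6 mol/min.
E balance: n_E = 0 + 1ξ₁ − 1ξ₂ = 191 → ξ₂ = (1·231.6 − 191)/1 = 40.6 mol/min.
Outlet amounts (n = n₀ + Σ ν·ξ):
  B: 313.4 − 1(231.6) = 81.8
  E: 0 + 1(231.6) − 1(40.6) = 191
  D: 0 + 2(40.6) = 81.21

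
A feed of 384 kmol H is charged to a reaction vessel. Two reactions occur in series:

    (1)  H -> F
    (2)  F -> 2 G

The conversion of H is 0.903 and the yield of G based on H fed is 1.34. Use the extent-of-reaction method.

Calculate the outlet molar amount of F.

Conversion of H: H consumed = 1ξ₁ = 0.903 × 384 → ξ₁ = 346.8 kmol.
Yield of G: 2ξ₂ / 384 = 1.34 → ξ₂ = 257.3 kmol.
Outlet amounts (n = n₀ + Σ ν·ξ):
  H: 384 − 1(346.8) = 37.25
  F: 0 + 1(346.8) − 1(257.3) = 89.47
  G: 0 + 2(257.3) = 514.6

89.5 kmol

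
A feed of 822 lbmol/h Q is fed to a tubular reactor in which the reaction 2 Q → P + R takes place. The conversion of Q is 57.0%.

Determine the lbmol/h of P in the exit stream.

234 lbmol/h

Q reacted = 0.57 × 822 = 468.5 lbmol/h; ν_Q = −2, so ξ = 468.5/2 = 234.3 lbmol/h.
Outlet amounts (n = n₀ + ν ξ):
  Q: 822 − 2(234.3) = 353.5
  P: 0 + 1(234.3) = 234.3
  R: 0 + 1(234.3) = 234.3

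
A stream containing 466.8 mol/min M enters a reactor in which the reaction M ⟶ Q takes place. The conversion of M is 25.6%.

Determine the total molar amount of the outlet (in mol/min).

M reacted = 0.256 × 466.8 = 119.5 mol/min; ν_M = −1, so ξ = 119.5/1 = 119.5 mol/min.
Outlet amounts (n = n₀ + ν ξ):
  M: 466.8 − 1(119.5) = 347.3
  Q: 0 + 1(119.5) = 119.5
Total out = 347.3 + 119.5 = 466.8 mol/min.

467 mol/min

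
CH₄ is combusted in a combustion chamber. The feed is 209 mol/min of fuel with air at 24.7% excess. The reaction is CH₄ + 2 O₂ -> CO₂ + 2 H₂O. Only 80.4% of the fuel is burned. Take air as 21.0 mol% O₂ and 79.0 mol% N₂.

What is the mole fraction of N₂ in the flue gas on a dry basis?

0.833

Stoichiometric O₂ = 2 × 209 = 418 mol/min; O₂ fed = 418 × 1.247 = 521.2 mol/min.
N₂ fed = 521.2 × 79/21 = 1961 mol/min.
Fuel reacted = 0.804 × 209 → ξ = 168 mol/min.
Outlet (n = n₀ + ν ξ):
  CH₄: 209 − 1(168) = 40.96
  O₂: 521.2 − 2(168) = 185.2
  N₂: 1961 (inert)
  CO₂: 0 + 1(168) = 168
  H₂O: 0 + 2(168) = 336.1
Dry total = 2355 mol/min; y_N₂ (dry) = 1961 / 2355 = 0.8326.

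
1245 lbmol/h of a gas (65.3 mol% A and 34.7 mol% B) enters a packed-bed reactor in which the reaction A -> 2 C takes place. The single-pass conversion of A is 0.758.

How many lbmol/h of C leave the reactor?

A reacted = 0.758 × 813 = 616.2 lbmol/h; ν_A = −1, so ξ = 616.2/1 = 616.2 lbmol/h.
Outlet amounts (n = n₀ + ν ξ):
  A: 813 − 1(616.2) = 196.7
  C: 0 + 2(616.2) = 1232
  B: 432 (inert)

1230 lbmol/h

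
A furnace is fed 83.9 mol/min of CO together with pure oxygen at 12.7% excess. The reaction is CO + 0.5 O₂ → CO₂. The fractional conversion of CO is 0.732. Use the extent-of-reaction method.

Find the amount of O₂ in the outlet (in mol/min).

16.6 mol/min

Stoichiometric O₂ = 0.5 × 83.9 = 41.95 mol/min; O₂ fed = 41.95 × 1.127 = 47.28 mol/min.
Fuel reacted = 0.732 × 83.9 → ξ = 61.41 mol/min.
Outlet (n = n₀ + ν ξ):
  CO: 83.9 − 1(61.41) = 22.49
  O₂: 47.28 − 0.5(61.41) = 16.57
  CO₂: 0 + 1(61.41) = 61.41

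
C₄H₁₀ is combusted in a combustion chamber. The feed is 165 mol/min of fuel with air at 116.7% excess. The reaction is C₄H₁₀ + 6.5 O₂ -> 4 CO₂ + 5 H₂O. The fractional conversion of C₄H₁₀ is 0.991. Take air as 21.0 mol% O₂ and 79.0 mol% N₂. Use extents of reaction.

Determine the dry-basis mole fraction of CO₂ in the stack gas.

0.0614

Stoichiometric O₂ = 6.5 × 165 = 1072 mol/min; O₂ fed = 1072 × 2.167 = 2324 mol/min.
N₂ fed = 2324 × 79/21 = 8743 mol/min.
Fuel reacted = 0.991 × 165 → ξ = 163.5 mol/min.
Outlet (n = n₀ + ν ξ):
  C₄H₁₀: 165 − 1(163.5) = 1.485
  O₂: 2324 − 6.5(163.5) = 1261
  N₂: 8743 (inert)
  CO₂: 0 + 4(163.5) = 654.1
  H₂O: 0 + 5(163.5) = 817.6
Dry total = 10660 mol/min; y_CO₂ (dry) = 654.1 / 10660 = 0.06136.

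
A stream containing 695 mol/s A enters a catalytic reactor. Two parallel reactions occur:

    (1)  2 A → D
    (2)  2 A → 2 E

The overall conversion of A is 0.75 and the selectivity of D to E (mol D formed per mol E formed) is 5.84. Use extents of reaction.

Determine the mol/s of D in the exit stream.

240 mol/s

Conversion of A: A consumed = 0.75 × 695 = 521.2 mol/s = 2ξ₁ + 2ξ₂.
Selectivity: 1ξ₁ / (2ξ₂) = 5.84 → ξ₁ = 11.68 ξ₂.
Substitute: (2·11.68 + 2) ξ₂ = 521.2 → ξ₂ = 20.55 mol/s, ξ₁ = 240.1 mol/s.
Outlet amounts (n = n₀ + Σ ν·ξ):
  A: 695 − 2(240.1) − 2(20.55) = 173.8
  D: 0 + 1(240.1) = 240.1
  E: 0 + 2(20.55) = 41.11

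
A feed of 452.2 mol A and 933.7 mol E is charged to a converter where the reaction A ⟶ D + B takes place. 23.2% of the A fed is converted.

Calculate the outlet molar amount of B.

105 mol

A reacted = 0.232 × 452.2 = 104.9 mol; ν_A = −1, so ξ = 104.9/1 = 104.9 mol.
Outlet amounts (n = n₀ + ν ξ):
  A: 452.2 − 1(104.9) = 347.3
  D: 0 + 1(104.9) = 104.9
  B: 0 + 1(104.9) = 104.9
  E: 933.7 (inert)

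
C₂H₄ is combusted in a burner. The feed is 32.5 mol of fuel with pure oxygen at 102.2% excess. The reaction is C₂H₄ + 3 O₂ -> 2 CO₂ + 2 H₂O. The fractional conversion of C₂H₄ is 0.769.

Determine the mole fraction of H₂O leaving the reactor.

Stoichiometric O₂ = 3 × 32.5 = 97.5 mol; O₂ fed = 97.5 × 2.022 = 197.1 mol.
Fuel reacted = 0.769 × 32.5 → ξ = 24.99 mol.
Outlet (n = n₀ + ν ξ):
  C₂H₄: 32.5 − 1(24.99) = 7.508
  O₂: 197.1 − 3(24.99) = 122.2
  CO₂: 0 + 2(24.99) = 49.98
  H₂O: 0 + 2(24.99) = 49.98
Total out = 229.6 mol; y_H₂O = 49.98 / 229.6 = 0.2177.

0.218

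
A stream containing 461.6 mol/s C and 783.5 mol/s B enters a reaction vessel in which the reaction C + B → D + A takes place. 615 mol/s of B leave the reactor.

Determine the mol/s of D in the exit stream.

168 mol/s

For B: n = n₀ − 1ξ → 615 = 783.5 − 1ξ, giving ξ = 168.5 mol/s.
Outlet amounts (n = n₀ + ν ξ):
  C: 461.6 − 1(168.5) = 293.1
  B: 783.5 − 1(168.5) = 615
  D: 0 + 1(168.5) = 168.5
  A: 0 + 1(168.5) = 168.5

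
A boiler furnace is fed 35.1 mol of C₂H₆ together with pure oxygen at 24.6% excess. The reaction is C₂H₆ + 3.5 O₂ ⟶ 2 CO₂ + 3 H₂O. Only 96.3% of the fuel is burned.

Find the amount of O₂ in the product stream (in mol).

34.8 mol

Stoichiometric O₂ = 3.5 × 35.1 = 122.9 mol; O₂ fed = 122.9 × 1.246 = 153.1 mol.
Fuel reacted = 0.963 × 35.1 → ξ = 33.8 mol.
Outlet (n = n₀ + ν ξ):
  C₂H₆: 35.1 − 1(33.8) = 1.299
  O₂: 153.1 − 3.5(33.8) = 34.77
  CO₂: 0 + 2(33.8) = 67.6
  H₂O: 0 + 3(33.8) = 101.4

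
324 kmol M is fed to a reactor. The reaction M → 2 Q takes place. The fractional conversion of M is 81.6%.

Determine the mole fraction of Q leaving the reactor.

0.899

M reacted = 0.816 × 324 = 264.4 kmol; ν_M = −1, so ξ = 264.4/1 = 264.4 kmol.
Outlet amounts (n = n₀ + ν ξ):
  M: 324 − 1(264.4) = 59.62
  Q: 0 + 2(264.4) = 528.8
Total out = 588.4 kmol; y_Q = 528.8 / 588.4 = 0.8987.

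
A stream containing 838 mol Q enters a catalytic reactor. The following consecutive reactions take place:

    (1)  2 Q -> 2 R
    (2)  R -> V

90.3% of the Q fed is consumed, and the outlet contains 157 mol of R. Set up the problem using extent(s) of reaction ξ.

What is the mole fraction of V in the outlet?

Conversion of Q: Q consumed = 2ξ₁ = 0.903 × 838 → ξ₁ = 378.4 mol.
R balance: n_R = 0 + 2ξ₁ − 1ξ₂ = 157 → ξ₂ = (2·378.4 − 157)/1 = 599.7 mol.
Outlet amounts (n = n₀ + Σ ν·ξ):
  Q: 838 − 2(378.4) = 81.29
  R: 0 + 2(378.4) − 1(599.7) = 157
  V: 0 + 1(599.7) = 599.7
Total out = 838 mol; y_V = 599.7 / 838 = 0.7156.

0.716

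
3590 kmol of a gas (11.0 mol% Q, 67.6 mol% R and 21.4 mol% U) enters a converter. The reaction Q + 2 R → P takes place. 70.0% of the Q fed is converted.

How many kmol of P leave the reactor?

Q reacted = 0.7 × 394.9 = 276.4 kmol; ν_Q = −1, so ξ = 276.4/1 = 276.4 kmol.
Outlet amounts (n = n₀ + ν ξ):
  Q: 394.9 − 1(276.4) = 118.5
  R: 2427 − 2(276.4) = 1874
  P: 0 + 1(276.4) = 276.4
  U: 768.3 (inert)

276 kmol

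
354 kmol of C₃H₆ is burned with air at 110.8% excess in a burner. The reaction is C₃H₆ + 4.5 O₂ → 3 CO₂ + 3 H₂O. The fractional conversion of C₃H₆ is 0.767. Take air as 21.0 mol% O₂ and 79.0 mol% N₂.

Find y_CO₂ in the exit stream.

Stoichiometric O₂ = 4.5 × 354 = 1593 kmol; O₂ fed = 1593 × 2.108 = 3358 kmol.
N₂ fed = 3358 × 79/21 = 12630 kmol.
Fuel reacted = 0.767 × 354 → ξ = 271.5 kmol.
Outlet (n = n₀ + ν ξ):
  C₃H₆: 354 − 1(271.5) = 82.48
  O₂: 3358 − 4.5(271.5) = 2136
  N₂: 12630 (inert)
  CO₂: 0 + 3(271.5) = 814.6
  H₂O: 0 + 3(271.5) = 814.6
Total out = 16480 kmol; y_CO₂ = 814.6 / 16480 = 0.04943.

0.0494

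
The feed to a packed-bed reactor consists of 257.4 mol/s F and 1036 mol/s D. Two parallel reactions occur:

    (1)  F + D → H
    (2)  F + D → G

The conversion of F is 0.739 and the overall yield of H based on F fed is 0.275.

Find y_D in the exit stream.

Yield of H: 1ξ₁ / 257.4 = 0.275 → ξ₁ = 70.78 mol/s.
Conversion of F: 1ξ₁ + 1ξ₂ = 0.739 × 257.4 = 190.2 → ξ₂ = 119.4 mol/s.
Outlet amounts (n = n₀ + Σ ν·ξ):
  F: 257.4 − 1(70.78) − 1(119.4) = 67.18
  D: 1036 − 1(70.78) − 1(119.4) = 845.8
  H: 0 + 1(70.78) = 70.78
  G: 0 + 1(119.4) = 119.4
Total out = 1103 mol/s; y_D = 845.8 / 1103 = 0.7667.

0.767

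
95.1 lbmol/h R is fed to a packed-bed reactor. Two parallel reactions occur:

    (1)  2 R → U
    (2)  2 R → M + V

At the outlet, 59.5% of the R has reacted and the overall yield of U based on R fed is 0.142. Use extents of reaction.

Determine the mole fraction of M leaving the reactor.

0.181

Yield of U: 1ξ₁ / 95.1 = 0.142 → ξ₁ = 13.5 lbmol/h.
Conversion of R: 2ξ₁ + 2ξ₂ = 0.595 × 95.1 = 56.58 → ξ₂ = 14.79 lbmol/h.
Outlet amounts (n = n₀ + Σ ν·ξ):
  R: 95.1 − 2(13.5) − 2(14.79) = 38.52
  U: 0 + 1(13.5) = 13.5
  M: 0 + 1(14.79) = 14.79
  V: 0 + 1(14.79) = 14.79
Total out = 81.6 lbmol/h; y_M = 14.79 / 81.6 = 0.1812.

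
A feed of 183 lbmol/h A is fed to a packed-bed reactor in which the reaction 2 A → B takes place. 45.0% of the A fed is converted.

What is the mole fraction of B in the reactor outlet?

0.29

A reacted = 0.45 × 183 = 82.35 lbmol/h; ν_A = −2, so ξ = 82.35/2 = 41.18 lbmol/h.
Outlet amounts (n = n₀ + ν ξ):
  A: 183 − 2(41.18) = 100.6
  B: 0 + 1(41.18) = 41.18
Total out = 141.8 lbmol/h; y_B = 41.18 / 141.8 = 0.2903.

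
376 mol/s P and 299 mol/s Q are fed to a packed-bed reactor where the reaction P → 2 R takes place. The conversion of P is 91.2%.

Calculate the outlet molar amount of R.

P reacted = 0.912 × 376 = 342.9 mol/s; ν_P = −1, so ξ = 342.9/1 = 342.9 mol/s.
Outlet amounts (n = n₀ + ν ξ):
  P: 376 − 1(342.9) = 33.09
  R: 0 + 2(342.9) = 685.8
  Q: 299 (inert)

686 mol/s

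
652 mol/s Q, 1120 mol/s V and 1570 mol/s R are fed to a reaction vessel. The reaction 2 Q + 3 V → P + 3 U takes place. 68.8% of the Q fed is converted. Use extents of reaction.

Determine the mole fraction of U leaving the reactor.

0.216

Q reacted = 0.688 × 652 = 448.6 mol/s; ν_Q = −2, so ξ = 448.6/2 = 224.3 mol/s.
Outlet amounts (n = n₀ + ν ξ):
  Q: 652 − 2(224.3) = 203.4
  V: 1120 − 3(224.3) = 447.1
  P: 0 + 1(224.3) = 224.3
  U: 0 + 3(224.3) = 672.9
  R: 1570 (inert)
Total out = 3118 mol/s; y_U = 672.9 / 3118 = 0.2158.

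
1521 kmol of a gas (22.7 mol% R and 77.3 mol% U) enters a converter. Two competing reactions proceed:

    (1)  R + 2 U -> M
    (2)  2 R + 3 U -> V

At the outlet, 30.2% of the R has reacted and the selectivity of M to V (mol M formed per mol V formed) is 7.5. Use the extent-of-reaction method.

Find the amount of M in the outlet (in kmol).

Conversion of R: R consumed = 0.302 × 345.3 = 104.3 kmol = 1ξ₁ + 2ξ₂.
Selectivity: 1ξ₁ / (1ξ₂) = 7.5 → ξ₁ = 7.5 ξ₂.
Substitute: (1·7.5 + 2) ξ₂ = 104.3 → ξ₂ = 10.98 kmol, ξ₁ = 82.32 kmol.
Outlet amounts (n = n₀ + Σ ν·ξ):
  R: 345.3 − 1(82.32) − 2(10.98) = 241
  U: 1176 − 2(82.32) − 3(10.98) = 978.2
  M: 0 + 1(82.32) = 82.32
  V: 0 + 1(10.98) = 10.98

82.3 kmol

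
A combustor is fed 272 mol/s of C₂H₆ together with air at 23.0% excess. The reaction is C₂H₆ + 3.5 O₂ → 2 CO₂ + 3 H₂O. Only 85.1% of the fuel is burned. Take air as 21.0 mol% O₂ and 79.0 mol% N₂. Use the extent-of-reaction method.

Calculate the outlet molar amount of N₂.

4410 mol/s

Stoichiometric O₂ = 3.5 × 272 = 952 mol/s; O₂ fed = 952 × 1.230 = 1171 mol/s.
N₂ fed = 1171 × 79/21 = 4405 mol/s.
Fuel reacted = 0.851 × 272 → ξ = 231.5 mol/s.
Outlet (n = n₀ + ν ξ):
  C₂H₆: 272 − 1(231.5) = 40.53
  O₂: 1171 − 3.5(231.5) = 360.8
  N₂: 4405 (inert)
  CO₂: 0 + 2(231.5) = 462.9
  H₂O: 0 + 3(231.5) = 694.4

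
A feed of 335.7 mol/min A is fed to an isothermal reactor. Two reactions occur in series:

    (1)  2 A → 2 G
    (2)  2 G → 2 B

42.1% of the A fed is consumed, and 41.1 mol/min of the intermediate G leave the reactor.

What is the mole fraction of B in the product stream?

Conversion of A: A consumed = 2ξ₁ = 0.421 × 335.7 → ξ₁ = 70.66 mol/min.
G balance: n_G = 0 + 2ξ₁ − 2ξ₂ = 41.1 → ξ₂ = (2·70.66 − 41.1)/2 = 50.11 mol/min.
Outlet amounts (n = n₀ + Σ ν·ξ):
  A: 335.7 − 2(70.66) = 194.4
  G: 0 + 2(70.66) − 2(50.11) = 41.1
  B: 0 + 2(50.11) = 100.2
Total out = 335.7 mol/min; y_B = 100.2 / 335.7 = 0.2986.

0.299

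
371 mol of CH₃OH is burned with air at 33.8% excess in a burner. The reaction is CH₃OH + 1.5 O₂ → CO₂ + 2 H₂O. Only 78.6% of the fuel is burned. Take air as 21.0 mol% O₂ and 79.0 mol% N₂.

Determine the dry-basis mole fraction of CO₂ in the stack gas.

0.0838

Stoichiometric O₂ = 1.5 × 371 = 556.5 mol; O₂ fed = 556.5 × 1.338 = 744.6 mol.
N₂ fed = 744.6 × 79/21 = 2801 mol.
Fuel reacted = 0.786 × 371 → ξ = 291.6 mol.
Outlet (n = n₀ + ν ξ):
  CH₃OH: 371 − 1(291.6) = 79.39
  O₂: 744.6 − 1.5(291.6) = 307.2
  N₂: 2801 (inert)
  CO₂: 0 + 1(291.6) = 291.6
  H₂O: 0 + 2(291.6) = 583.2
Dry total = 3479 mol; y_CO₂ (dry) = 291.6 / 3479 = 0.08381.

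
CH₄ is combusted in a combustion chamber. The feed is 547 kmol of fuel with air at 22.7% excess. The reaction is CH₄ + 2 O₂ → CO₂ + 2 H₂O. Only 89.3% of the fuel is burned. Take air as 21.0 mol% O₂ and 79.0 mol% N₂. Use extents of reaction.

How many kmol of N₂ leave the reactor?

5050 kmol

Stoichiometric O₂ = 2 × 547 = 1094 kmol; O₂ fed = 1094 × 1.227 = 1342 kmol.
N₂ fed = 1342 × 79/21 = 5050 kmol.
Fuel reacted = 0.893 × 547 → ξ = 488.5 kmol.
Outlet (n = n₀ + ν ξ):
  CH₄: 547 − 1(488.5) = 58.53
  O₂: 1342 − 2(488.5) = 365.4
  N₂: 5050 (inert)
  CO₂: 0 + 1(488.5) = 488.5
  H₂O: 0 + 2(488.5) = 976.9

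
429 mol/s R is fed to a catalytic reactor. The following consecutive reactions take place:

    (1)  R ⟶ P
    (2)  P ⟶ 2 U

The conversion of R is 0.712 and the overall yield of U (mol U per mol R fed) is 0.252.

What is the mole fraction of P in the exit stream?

0.52

Conversion of R: R consumed = 1ξ₁ = 0.712 × 429 → ξ₁ = 305.4 mol/s.
Yield of U: 2ξ₂ / 429 = 0.252 → ξ₂ = 54.05 mol/s.
Outlet amounts (n = n₀ + Σ ν·ξ):
  R: 429 − 1(305.4) = 123.6
  P: 0 + 1(305.4) − 1(54.05) = 251.4
  U: 0 + 2(54.05) = 108.1
Total out = 483.1 mol/s; y_P = 251.4 / 483.1 = 0.5204.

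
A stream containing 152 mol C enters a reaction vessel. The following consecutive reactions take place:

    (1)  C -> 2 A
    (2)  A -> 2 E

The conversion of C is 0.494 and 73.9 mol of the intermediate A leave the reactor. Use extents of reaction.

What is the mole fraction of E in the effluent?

0.503

Conversion of C: C consumed = 1ξ₁ = 0.494 × 152 → ξ₁ = 75.09 mol.
A balance: n_A = 0 + 2ξ₁ − 1ξ₂ = 73.9 → ξ₂ = (2·75.09 − 73.9)/1 = 76.28 mol.
Outlet amounts (n = n₀ + Σ ν·ξ):
  C: 152 − 1(75.09) = 76.91
  A: 0 + 2(75.09) − 1(76.28) = 73.9
  E: 0 + 2(76.28) = 152.6
Total out = 303.4 mol; y_E = 152.6 / 303.4 = 0.5029.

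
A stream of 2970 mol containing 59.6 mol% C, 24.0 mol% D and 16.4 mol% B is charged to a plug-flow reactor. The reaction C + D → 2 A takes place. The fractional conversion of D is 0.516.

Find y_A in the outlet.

0.248

D reacted = 0.516 × 712.8 = 367.8 mol; ν_D = −1, so ξ = 367.8/1 = 367.8 mol.
Outlet amounts (n = n₀ + ν ξ):
  C: 1770 − 1(367.8) = 1402
  D: 712.8 − 1(367.8) = 345
  A: 0 + 2(367.8) = 735.6
  B: 487.1 (inert)
Total out = 2970 mol; y_A = 735.6 / 2970 = 0.2477.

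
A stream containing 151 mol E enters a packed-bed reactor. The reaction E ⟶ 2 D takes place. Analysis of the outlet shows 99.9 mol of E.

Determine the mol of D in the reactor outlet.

For E: n = n₀ − 1ξ → 99.9 = 151 − 1ξ, giving ξ = 51.1 mol.
Outlet amounts (n = n₀ + ν ξ):
  E: 151 − 1(51.1) = 99.9
  D: 0 + 2(51.1) = 102.2

102 mol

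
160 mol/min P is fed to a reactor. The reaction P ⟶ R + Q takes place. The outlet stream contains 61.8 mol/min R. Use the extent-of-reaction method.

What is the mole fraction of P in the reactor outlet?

For R: n = n₀ + 1ξ → 61.8 = 0 + 1ξ, giving ξ = 61.8 mol/min.
Outlet amounts (n = n₀ + ν ξ):
  P: 160 − 1(61.8) = 98.2
  R: 0 + 1(61.8) = 61.8
  Q: 0 + 1(61.8) = 61.8
Total out = 221.8 mol/min; y_P = 98.2 / 221.8 = 0.4427.

0.443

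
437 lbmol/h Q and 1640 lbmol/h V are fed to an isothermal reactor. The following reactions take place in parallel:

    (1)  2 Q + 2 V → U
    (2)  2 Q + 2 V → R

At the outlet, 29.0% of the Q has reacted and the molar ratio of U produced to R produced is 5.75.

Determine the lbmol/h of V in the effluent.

1510 lbmol/h

Conversion of Q: Q consumed = 0.29 × 437 = 126.7 lbmol/h = 2ξ₁ + 2ξ₂.
Selectivity: 1ξ₁ / (1ξ₂) = 5.75 → ξ₁ = 5.75 ξ₂.
Substitute: (2·5.75 + 2) ξ₂ = 126.7 → ξ₂ = 9.387 lbmol/h, ξ₁ = 53.98 lbmol/h.
Outlet amounts (n = n₀ + Σ ν·ξ):
  Q: 437 − 2(53.98) − 2(9.387) = 310.3
  V: 1640 − 2(53.98) − 2(9.387) = 1513
  U: 0 + 1(53.98) = 53.98
  R: 0 + 1(9.387) = 9.387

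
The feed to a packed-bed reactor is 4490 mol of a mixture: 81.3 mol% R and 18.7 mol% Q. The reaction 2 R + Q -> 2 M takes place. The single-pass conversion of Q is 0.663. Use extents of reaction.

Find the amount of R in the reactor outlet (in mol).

2540 mol

Q reacted = 0.663 × 839.6 = 556.7 mol; ν_Q = −1, so ξ = 556.7/1 = 556.7 mol.
Outlet amounts (n = n₀ + ν ξ):
  R: 3650 − 2(556.7) = 2537
  Q: 839.6 − 1(556.7) = 283
  M: 0 + 2(556.7) = 1113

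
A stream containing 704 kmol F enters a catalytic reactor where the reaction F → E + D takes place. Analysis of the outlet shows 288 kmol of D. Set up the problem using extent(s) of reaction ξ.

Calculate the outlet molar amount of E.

288 kmol

For D: n = n₀ + 1ξ → 288 = 0 + 1ξ, giving ξ = 288 kmol.
Outlet amounts (n = n₀ + ν ξ):
  F: 704 − 1(288) = 416
  E: 0 + 1(288) = 288
  D: 0 + 1(288) = 288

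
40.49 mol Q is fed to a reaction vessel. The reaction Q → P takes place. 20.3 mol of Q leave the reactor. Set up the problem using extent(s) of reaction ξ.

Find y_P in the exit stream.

For Q: n = n₀ − 1ξ → 20.3 = 40.49 − 1ξ, giving ξ = 20.19 mol.
Outlet amounts (n = n₀ + ν ξ):
  Q: 40.49 − 1(20.19) = 20.3
  P: 0 + 1(20.19) = 20.19
Total out = 40.49 mol; y_P = 20.19 / 40.49 = 0.4986.

0.499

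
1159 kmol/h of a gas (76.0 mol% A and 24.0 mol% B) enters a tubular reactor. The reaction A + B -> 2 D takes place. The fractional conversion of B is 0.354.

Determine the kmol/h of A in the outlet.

B reacted = 0.354 × 278.2 = 98.47 kmol/h; ν_B = −1, so ξ = 98.47/1 = 98.47 kmol/h.
Outlet amounts (n = n₀ + ν ξ):
  A: 880.8 − 1(98.47) = 782.4
  B: 278.2 − 1(98.47) = 179.7
  D: 0 + 2(98.47) = 196.9

782 kmol/h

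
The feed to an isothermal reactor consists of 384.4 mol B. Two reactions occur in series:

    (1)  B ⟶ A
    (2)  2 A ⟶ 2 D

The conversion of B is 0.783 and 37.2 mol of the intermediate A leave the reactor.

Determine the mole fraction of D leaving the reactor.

Conversion of B: B consumed = 1ξ₁ = 0.783 × 384.4 → ξ₁ = 301 mol.
A balance: n_A = 0 + 1ξ₁ − 2ξ₂ = 37.2 → ξ₂ = (1·301 − 37.2)/2 = 131.9 mol.
Outlet amounts (n = n₀ + Σ ν·ξ):
  B: 384.4 − 1(301) = 83.41
  A: 0 + 1(301) − 2(131.9) = 37.2
  D: 0 + 2(131.9) = 263.8
Total out = 384.4 mol; y_D = 263.8 / 384.4 = 0.6862.

0.686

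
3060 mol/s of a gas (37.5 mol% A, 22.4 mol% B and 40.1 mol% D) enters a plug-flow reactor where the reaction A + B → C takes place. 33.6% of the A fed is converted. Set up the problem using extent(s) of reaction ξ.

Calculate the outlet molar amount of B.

A reacted = 0.336 × 1148 = 385.6 mol/s; ν_A = −1, so ξ = 385.6/1 = 385.6 mol/s.
Outlet amounts (n = n₀ + ν ξ):
  A: 1148 − 1(385.6) = 761.9
  B: 685.4 − 1(385.6) = 299.9
  C: 0 + 1(385.6) = 385.6
  D: 1227 (inert)

300 mol/s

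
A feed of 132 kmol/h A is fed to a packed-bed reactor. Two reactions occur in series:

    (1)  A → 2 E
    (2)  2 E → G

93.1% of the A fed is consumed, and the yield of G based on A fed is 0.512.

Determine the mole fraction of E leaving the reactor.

0.591

Conversion of A: A consumed = 1ξ₁ = 0.931 × 132 → ξ₁ = 122.9 kmol/h.
Yield of G: 1ξ₂ / 132 = 0.512 → ξ₂ = 67.58 kmol/h.
Outlet amounts (n = n₀ + Σ ν·ξ):
  A: 132 − 1(122.9) = 9.108
  E: 0 + 2(122.9) − 2(67.58) = 110.6
  G: 0 + 1(67.58) = 67.58
Total out = 187.3 kmol/h; y_E = 110.6 / 187.3 = 0.5906.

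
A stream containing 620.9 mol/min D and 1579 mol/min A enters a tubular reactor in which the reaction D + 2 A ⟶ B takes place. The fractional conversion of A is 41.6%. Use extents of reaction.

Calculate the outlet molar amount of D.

A reacted = 0.416 × 1579 = 656.9 mol/min; ν_A = −2, so ξ = 656.9/2 = 328.4 mol/min.
Outlet amounts (n = n₀ + ν ξ):
  D: 620.9 − 1(328.4) = 292.5
  A: 1579 − 2(328.4) = 922.1
  B: 0 + 1(328.4) = 328.4

292 mol/min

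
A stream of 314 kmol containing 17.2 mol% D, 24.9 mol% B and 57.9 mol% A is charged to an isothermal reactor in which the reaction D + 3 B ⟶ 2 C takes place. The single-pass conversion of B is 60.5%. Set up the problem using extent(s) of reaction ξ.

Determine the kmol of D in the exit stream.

B reacted = 0.605 × 78.19 = 47.3 kmol; ν_B = −3, so ξ = 47.3/3 = 15.77 kmol.
Outlet amounts (n = n₀ + ν ξ):
  D: 54.01 − 1(15.77) = 38.24
  B: 78.19 − 3(15.77) = 30.88
  C: 0 + 2(15.77) = 31.54
  A: 181.8 (inert)

38.2 kmol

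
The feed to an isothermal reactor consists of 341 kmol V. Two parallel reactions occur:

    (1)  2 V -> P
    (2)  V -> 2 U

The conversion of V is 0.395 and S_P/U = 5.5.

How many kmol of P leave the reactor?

Conversion of V: V consumed = 0.395 × 341 = 134.7 kmol = 2ξ₁ + 1ξ₂.
Selectivity: 1ξ₁ / (2ξ₂) = 5.5 → ξ₁ = 11 ξ₂.
Substitute: (2·11 + 1) ξ₂ = 134.7 → ξ₂ = 5.856 kmol, ξ₁ = 64.42 kmol.
Outlet amounts (n = n₀ + Σ ν·ξ):
  V: 341 − 2(64.42) − 1(5.856) = 206.3
  P: 0 + 1(64.42) = 64.42
  U: 0 + 2(5.856) = 11.71

64.4 kmol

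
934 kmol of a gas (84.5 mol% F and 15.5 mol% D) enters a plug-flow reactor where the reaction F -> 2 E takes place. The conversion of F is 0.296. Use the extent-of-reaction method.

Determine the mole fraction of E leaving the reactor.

0.4

F reacted = 0.296 × 789.2 = 233.6 kmol; ν_F = −1, so ξ = 233.6/1 = 233.6 kmol.
Outlet amounts (n = n₀ + ν ξ):
  F: 789.2 − 1(233.6) = 555.6
  E: 0 + 2(233.6) = 467.2
  D: 144.8 (inert)
Total out = 1168 kmol; y_E = 467.2 / 1168 = 0.4002.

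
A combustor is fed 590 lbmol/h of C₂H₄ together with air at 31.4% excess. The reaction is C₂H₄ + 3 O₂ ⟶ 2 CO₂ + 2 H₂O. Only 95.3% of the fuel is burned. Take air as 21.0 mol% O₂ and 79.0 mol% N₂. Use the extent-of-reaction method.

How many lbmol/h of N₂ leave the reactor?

8750 lbmol/h

Stoichiometric O₂ = 3 × 590 = 1770 lbmol/h; O₂ fed = 1770 × 1.314 = 2326 lbmol/h.
N₂ fed = 2326 × 79/21 = 8749 lbmol/h.
Fuel reacted = 0.953 × 590 → ξ = 562.3 lbmol/h.
Outlet (n = n₀ + ν ξ):
  C₂H₄: 590 − 1(562.3) = 27.73
  O₂: 2326 − 3(562.3) = 639
  N₂: 8749 (inert)
  CO₂: 0 + 2(562.3) = 1125
  H₂O: 0 + 2(562.3) = 1125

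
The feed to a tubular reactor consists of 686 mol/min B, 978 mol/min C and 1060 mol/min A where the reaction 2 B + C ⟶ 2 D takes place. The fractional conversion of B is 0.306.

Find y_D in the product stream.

0.0801

B reacted = 0.306 × 686 = 209.9 mol/min; ν_B = −2, so ξ = 209.9/2 = 105 mol/min.
Outlet amounts (n = n₀ + ν ξ):
  B: 686 − 2(105) = 476.1
  C: 978 − 1(105) = 873
  D: 0 + 2(105) = 209.9
  A: 1060 (inert)
Total out = 2619 mol/min; y_D = 209.9 / 2619 = 0.08015.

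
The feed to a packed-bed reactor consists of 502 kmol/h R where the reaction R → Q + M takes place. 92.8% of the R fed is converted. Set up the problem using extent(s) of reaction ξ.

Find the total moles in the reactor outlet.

R reacted = 0.928 × 502 = 465.9 kmol/h; ν_R = −1, so ξ = 465.9/1 = 465.9 kmol/h.
Outlet amounts (n = n₀ + ν ξ):
  R: 502 − 1(465.9) = 36.14
  Q: 0 + 1(465.9) = 465.9
  M: 0 + 1(465.9) = 465.9
Total out = 36.14 + 465.9 + 465.9 = 967.9 kmol/h.

968 kmol/h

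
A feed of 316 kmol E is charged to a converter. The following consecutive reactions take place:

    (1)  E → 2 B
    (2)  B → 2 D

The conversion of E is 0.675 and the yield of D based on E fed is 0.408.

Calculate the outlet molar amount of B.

Conversion of E: E consumed = 1ξ₁ = 0.675 × 316 → ξ₁ = 213.3 kmol.
Yield of D: 2ξ₂ / 316 = 0.408 → ξ₂ = 64.46 kmol.
Outlet amounts (n = n₀ + Σ ν·ξ):
  E: 316 − 1(213.3) = 102.7
  B: 0 + 2(213.3) − 1(64.46) = 362.1
  D: 0 + 2(64.46) = 128.9

362 kmol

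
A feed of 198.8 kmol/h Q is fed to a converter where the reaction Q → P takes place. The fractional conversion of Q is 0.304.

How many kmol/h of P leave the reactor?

Q reacted = 0.304 × 198.8 = 60.44 kmol/h; ν_Q = −1, so ξ = 60.44/1 = 60.44 kmol/h.
Outlet amounts (n = n₀ + ν ξ):
  Q: 198.8 − 1(60.44) = 138.4
  P: 0 + 1(60.44) = 60.44

60.4 kmol/h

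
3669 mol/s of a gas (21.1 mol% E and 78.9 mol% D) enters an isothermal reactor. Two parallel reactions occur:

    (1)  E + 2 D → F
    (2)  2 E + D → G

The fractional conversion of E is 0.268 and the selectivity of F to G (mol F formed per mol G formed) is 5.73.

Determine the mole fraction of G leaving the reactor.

0.00811

Conversion of E: E consumed = 0.268 × 774.2 = 207.5 mol/s = 1ξ₁ + 2ξ₂.
Selectivity: 1ξ₁ / (1ξ₂) = 5.73 → ξ₁ = 5.73 ξ₂.
Substitute: (1·5.73 + 2) ξ₂ = 207.5 → ξ₂ = 26.84 mol/s, ξ₁ = 153.8 mol/s.
Outlet amounts (n = n₀ + Σ ν·ξ):
  E: 774.2 − 1(153.8) − 2(26.84) = 566.7
  D: 2895 − 2(153.8) − 1(26.84) = 2560
  F: 0 + 1(153.8) = 153.8
  G: 0 + 1(26.84) = 26.84
Total out = 3308 mol/s; y_G = 26.84 / 3308 = 0.008114.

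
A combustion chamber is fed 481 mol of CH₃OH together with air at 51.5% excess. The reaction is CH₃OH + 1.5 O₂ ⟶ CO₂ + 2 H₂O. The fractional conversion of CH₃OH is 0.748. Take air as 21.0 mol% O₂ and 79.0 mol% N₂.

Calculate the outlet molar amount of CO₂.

360 mol

Stoichiometric O₂ = 1.5 × 481 = 721.5 mol; O₂ fed = 721.5 × 1.515 = 1093 mol.
N₂ fed = 1093 × 79/21 = 4112 mol.
Fuel reacted = 0.748 × 481 → ξ = 359.8 mol.
Outlet (n = n₀ + ν ξ):
  CH₃OH: 481 − 1(359.8) = 121.2
  O₂: 1093 − 1.5(359.8) = 553.4
  N₂: 4112 (inert)
  CO₂: 0 + 1(359.8) = 359.8
  H₂O: 0 + 2(359.8) = 719.6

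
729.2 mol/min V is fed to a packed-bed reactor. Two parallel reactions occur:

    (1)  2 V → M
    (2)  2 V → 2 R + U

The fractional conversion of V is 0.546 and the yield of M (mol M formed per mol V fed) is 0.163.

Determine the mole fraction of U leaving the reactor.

Yield of M: 1ξ₁ / 729.2 = 0.163 → ξ₁ = 118.9 mol/min.
Conversion of V: 2ξ₁ + 2ξ₂ = 0.546 × 729.2 = 398.1 → ξ₂ = 80.21 mol/min.
Outlet amounts (n = n₀ + Σ ν·ξ):
  V: 729.2 − 2(118.9) − 2(80.21) = 331.1
  M: 0 + 1(118.9) = 118.9
  R: 0 + 2(80.21) = 160.4
  U: 0 + 1(80.21) = 80.21
Total out = 690.6 mol/min; y_U = 80.21 / 690.6 = 0.1162.

0.116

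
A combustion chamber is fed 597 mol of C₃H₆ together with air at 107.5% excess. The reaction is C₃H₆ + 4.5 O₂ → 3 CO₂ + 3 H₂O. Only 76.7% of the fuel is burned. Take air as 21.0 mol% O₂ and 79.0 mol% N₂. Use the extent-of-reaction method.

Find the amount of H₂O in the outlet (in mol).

Stoichiometric O₂ = 4.5 × 597 = 2686 mol; O₂ fed = 2686 × 2.075 = 5574 mol.
N₂ fed = 5574 × 79/21 = 20970 mol.
Fuel reacted = 0.767 × 597 → ξ = 457.9 mol.
Outlet (n = n₀ + ν ξ):
  C₃H₆: 597 − 1(457.9) = 139.1
  O₂: 5574 − 4.5(457.9) = 3514
  N₂: 20970 (inert)
  CO₂: 0 + 3(457.9) = 1374
  H₂O: 0 + 3(457.9) = 1374

1370 mol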